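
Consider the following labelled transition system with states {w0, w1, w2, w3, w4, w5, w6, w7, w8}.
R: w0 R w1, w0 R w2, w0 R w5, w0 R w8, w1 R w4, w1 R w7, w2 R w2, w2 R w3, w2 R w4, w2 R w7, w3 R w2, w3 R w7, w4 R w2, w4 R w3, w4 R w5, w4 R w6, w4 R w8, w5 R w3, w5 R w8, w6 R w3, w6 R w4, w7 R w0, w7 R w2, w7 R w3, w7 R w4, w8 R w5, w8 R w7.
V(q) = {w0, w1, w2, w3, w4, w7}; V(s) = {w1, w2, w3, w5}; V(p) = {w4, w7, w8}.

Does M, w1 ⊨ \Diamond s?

No

Recall that \Diamond ψ holds at a world iff ψ holds at some accessible world.
At w1: \Diamond s requires s at some successor in {w4, w7}.
  At w4: s is false.
  At w7: s is false.
So \Diamond s is false at w1.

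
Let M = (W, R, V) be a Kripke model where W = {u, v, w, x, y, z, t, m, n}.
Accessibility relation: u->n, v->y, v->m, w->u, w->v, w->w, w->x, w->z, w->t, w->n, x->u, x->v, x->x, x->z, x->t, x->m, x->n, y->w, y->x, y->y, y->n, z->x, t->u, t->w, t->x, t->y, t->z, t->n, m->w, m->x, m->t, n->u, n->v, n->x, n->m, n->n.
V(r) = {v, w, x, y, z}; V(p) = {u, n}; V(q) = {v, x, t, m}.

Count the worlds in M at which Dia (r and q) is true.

7

Let φ = Dia (r and q). Evaluate φ at each world:
  u (successors {n}): φ is false.
  v (successors {y, m}): φ is false.
  w (successors {u, v, w, x, z, t, n}): φ is true.
  x (successors {u, v, x, z, t, m, n}): φ is true.
  y (successors {w, x, y, n}): φ is true.
  z (successors {x}): φ is true.
  t (successors {u, w, x, y, z, n}): φ is true.
  m (successors {w, x, t}): φ is true.
  n (successors {u, v, x, m, n}): φ is true.
For instance, at x:
  At x: Dia (r and q) requires r and q at some successor in {u, v, x, z, t, m, n}.
    r and q holds at v, so Dia (r and q) is true at x.
Satisfying worlds: {w, x, y, z, t, m, n}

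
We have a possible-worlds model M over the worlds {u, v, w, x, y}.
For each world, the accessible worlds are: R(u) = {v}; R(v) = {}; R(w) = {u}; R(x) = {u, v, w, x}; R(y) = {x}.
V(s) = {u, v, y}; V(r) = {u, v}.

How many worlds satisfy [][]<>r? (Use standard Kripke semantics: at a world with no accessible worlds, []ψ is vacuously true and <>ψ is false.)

2

Let φ = [][]<>r. Evaluate φ at each world:
  u (successors {v}): φ is true.
  v (successors ∅): φ is true.
  w (successors {u}): φ is false.
  x (successors {u, v, w, x}): φ is false.
  y (successors {x}): φ is false.
For instance, at y:
  At y: [][]<>r requires []<>r at every successor {x}.
    []<>r fails at x, so [][]<>r is false at y.
      At x: []<>r requires <>r at every successor {u, v, w, x}.
        <>r fails at v, so []<>r is false at x.
Satisfying worlds: {u, v}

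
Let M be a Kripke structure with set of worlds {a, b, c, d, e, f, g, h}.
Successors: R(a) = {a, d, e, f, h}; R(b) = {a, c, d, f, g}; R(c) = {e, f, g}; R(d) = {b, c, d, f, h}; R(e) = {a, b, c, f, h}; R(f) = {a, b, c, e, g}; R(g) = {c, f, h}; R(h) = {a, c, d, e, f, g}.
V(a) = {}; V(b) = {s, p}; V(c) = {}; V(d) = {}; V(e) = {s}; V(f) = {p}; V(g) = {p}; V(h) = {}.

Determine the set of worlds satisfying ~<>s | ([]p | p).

b, f, g

Recall that []ψ holds at a world iff ψ holds at every accessible world, and <>ψ holds iff ψ holds at some accessible world.
Let φ = ~<>s | ([]p | p). Evaluate φ at each world:
  a (successors {a, d, e, f, h}): φ is false.
  b (successors {a, c, d, f, g}): φ is true.
  c (successors {e, f, g}): φ is false.
  d (successors {b, c, d, f, h}): φ is false.
  e (successors {a, b, c, f, h}): φ is false.
  f (successors {a, b, c, e, g}): φ is true.
  g (successors {c, f, h}): φ is true.
  h (successors {a, c, d, e, f, g}): φ is false.
For instance, at h:
  At h: ~<>s is false, []p | p is false, so ~<>s | ([]p | p) is false.
    At h: <>s is true, so ~<>s is false.
      At h: <>s requires s at some successor in {a, c, d, e, f, g}.
        s holds at e, so <>s is true at h.
    At h: []p is false, p is false, so []p | p is false.
      At h: []p requires p at every successor {a, c, d, e, f, g}.
        p fails at a, so []p is false at h.
Satisfying worlds: {b, f, g}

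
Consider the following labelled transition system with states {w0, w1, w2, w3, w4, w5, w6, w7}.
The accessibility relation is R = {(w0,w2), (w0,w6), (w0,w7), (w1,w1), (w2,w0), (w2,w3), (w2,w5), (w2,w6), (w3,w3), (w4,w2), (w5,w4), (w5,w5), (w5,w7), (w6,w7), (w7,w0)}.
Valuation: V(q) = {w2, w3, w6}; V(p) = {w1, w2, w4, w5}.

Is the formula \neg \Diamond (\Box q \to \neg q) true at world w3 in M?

At w3: \Diamond (\Box q \to \neg q) is false, so \neg \Diamond (\Box q \to \neg q) is true.
  At w3: \Diamond (\Box q \to \neg q) requires \Box q \to \neg q at some successor in {w3}.
    At w3: \Box q \to \neg q is false.
  So \Diamond (\Box q \to \neg q) is false at w3.

Yes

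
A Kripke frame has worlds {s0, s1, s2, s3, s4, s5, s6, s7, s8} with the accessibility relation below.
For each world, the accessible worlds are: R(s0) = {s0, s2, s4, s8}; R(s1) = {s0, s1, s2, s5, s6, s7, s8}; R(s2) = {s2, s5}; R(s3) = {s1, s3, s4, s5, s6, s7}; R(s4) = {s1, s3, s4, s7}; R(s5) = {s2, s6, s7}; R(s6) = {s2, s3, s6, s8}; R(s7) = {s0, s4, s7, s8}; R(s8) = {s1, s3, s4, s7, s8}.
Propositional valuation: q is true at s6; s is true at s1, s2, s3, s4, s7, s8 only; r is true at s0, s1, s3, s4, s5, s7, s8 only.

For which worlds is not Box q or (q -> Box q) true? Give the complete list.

Let φ = not Box q or (q -> Box q). Evaluate φ at each world:
  s0 (successors {s0, s2, s4, s8}): φ is true.
  s1 (successors {s0, s1, s2, s5, s6, s7, s8}): φ is true.
  s2 (successors {s2, s5}): φ is true.
  s3 (successors {s1, s3, s4, s5, s6, s7}): φ is true.
  s4 (successors {s1, s3, s4, s7}): φ is true.
  s5 (successors {s2, s6, s7}): φ is true.
  s6 (successors {s2, s3, s6, s8}): φ is true.
  s7 (successors {s0, s4, s7, s8}): φ is true.
  s8 (successors {s1, s3, s4, s7, s8}): φ is true.
For instance, at s3:
  At s3: not Box q is true, q -> Box q is true, so not Box q or (q -> Box q) is true.
    At s3: Box q is false, so not Box q is true.
      At s3: Box q requires q at every successor {s1, s3, s4, s5, s6, s7}.
        q fails at s1, so Box q is false at s3.
    At s3: q is false, Box q is false, so q -> Box q is true.
      At s3: Box q requires q at every successor {s1, s3, s4, s5, s6, s7}.
        q fails at s1, so Box q is false at s3.
Satisfying worlds: {s0, s1, s2, s3, s4, s5, s6, s7, s8}

s0, s1, s2, s3, s4, s5, s6, s7, s8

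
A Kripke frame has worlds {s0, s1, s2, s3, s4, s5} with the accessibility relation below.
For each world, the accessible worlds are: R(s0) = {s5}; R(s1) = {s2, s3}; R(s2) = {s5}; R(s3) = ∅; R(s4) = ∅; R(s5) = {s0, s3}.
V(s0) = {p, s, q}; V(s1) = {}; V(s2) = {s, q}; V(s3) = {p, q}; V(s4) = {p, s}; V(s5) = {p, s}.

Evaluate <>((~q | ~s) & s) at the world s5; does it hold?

At s5: <>((~q | ~s) & s) requires (~q | ~s) & s at some successor in {s0, s3}.
  At s0: (~q | ~s) & s is false.
  At s3: (~q | ~s) & s is false.
So <>((~q | ~s) & s) is false at s5.

No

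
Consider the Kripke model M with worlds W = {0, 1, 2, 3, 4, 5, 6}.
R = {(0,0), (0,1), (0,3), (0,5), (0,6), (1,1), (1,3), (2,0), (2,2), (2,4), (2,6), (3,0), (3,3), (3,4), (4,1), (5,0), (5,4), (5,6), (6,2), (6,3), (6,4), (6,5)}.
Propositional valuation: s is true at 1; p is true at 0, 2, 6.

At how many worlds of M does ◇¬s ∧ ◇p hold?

5

Recall that ◇ψ holds at a world iff ψ holds at some accessible world.
Let φ = ◇¬s ∧ ◇p. Evaluate φ at each world:
  0 (successors {0, 1, 3, 5, 6}): φ is true.
  1 (successors {1, 3}): φ is false.
  2 (successors {0, 2, 4, 6}): φ is true.
  3 (successors {0, 3, 4}): φ is true.
  4 (successors {1}): φ is false.
  5 (successors {0, 4, 6}): φ is true.
  6 (successors {2, 3, 4, 5}): φ is true.
For instance, at 3:
  At 3: ◇¬s is true, ◇p is true, so ◇¬s ∧ ◇p is true.
    At 3: ◇¬s requires ¬s at some successor in {0, 3, 4}.
      ¬s holds at 0, so ◇¬s is true at 3.
    At 3: ◇p requires p at some successor in {0, 3, 4}.
      p holds at 0, so ◇p is true at 3.
Satisfying worlds: {0, 2, 3, 5, 6}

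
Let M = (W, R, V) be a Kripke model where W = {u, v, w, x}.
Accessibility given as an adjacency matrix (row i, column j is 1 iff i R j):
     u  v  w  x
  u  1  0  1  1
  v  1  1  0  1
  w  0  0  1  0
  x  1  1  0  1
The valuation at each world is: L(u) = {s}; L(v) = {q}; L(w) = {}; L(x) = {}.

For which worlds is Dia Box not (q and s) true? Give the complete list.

u, v, w, x

Let φ = Dia Box not (q and s). Evaluate φ at each world:
  u (successors {u, w, x}): φ is true.
  v (successors {u, v, x}): φ is true.
  w (successors {w}): φ is true.
  x (successors {u, v, x}): φ is true.
For instance, at u:
  At u: Dia Box not (q and s) requires Box not (q and s) at some successor in {u, w, x}.
    Box not (q and s) holds at u, so Dia Box not (q and s) is true at u.
      At u: Box not (q and s) requires not (q and s) at every successor {u, w, x}.
        At u: not (q and s) is true.
        At w: not (q and s) is true.
        At x: not (q and s) is true.
      So Box not (q and s) is true at u.
Satisfying worlds: {u, v, w, x}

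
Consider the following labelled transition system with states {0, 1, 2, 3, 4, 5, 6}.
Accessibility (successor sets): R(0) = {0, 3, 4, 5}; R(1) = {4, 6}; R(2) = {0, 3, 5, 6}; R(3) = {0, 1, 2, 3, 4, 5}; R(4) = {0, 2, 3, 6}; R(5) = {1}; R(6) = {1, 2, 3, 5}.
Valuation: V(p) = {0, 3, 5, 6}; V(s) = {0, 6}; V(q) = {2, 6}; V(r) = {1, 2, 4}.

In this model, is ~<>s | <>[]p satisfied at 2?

At 2: ~<>s is false, <>[]p is false, so ~<>s | <>[]p is false.
  At 2: <>s is true, so ~<>s is false.
    At 2: <>s requires s at some successor in {0, 3, 5, 6}.
      s holds at 0, so <>s is true at 2.
  At 2: <>[]p requires []p at some successor in {0, 3, 5, 6}.
    At 0: []p is false.
    At 3: []p is false.
    At 5: []p is false.
    At 6: []p is false.
  So <>[]p is false at 2.

No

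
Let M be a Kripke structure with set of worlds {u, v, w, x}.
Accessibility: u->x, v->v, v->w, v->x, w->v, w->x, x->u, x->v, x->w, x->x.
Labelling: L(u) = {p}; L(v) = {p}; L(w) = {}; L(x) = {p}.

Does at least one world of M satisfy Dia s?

No

Let φ = Dia s. Evaluate φ at each world:
  u (successors {x}): φ is false.
  v (successors {v, w, x}): φ is false.
  w (successors {v, x}): φ is false.
  x (successors {u, v, w, x}): φ is false.
For instance, at u:
  At u: Dia s requires s at some successor in {x}.
    At x: s is false.
  So Dia s is false at u.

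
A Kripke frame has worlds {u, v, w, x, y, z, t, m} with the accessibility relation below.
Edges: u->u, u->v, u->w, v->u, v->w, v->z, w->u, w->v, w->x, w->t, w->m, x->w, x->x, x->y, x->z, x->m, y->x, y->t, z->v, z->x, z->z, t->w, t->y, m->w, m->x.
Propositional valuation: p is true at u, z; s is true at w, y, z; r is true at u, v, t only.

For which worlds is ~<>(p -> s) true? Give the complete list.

Recall that <>ψ holds at a world iff ψ holds at some accessible world.
Let φ = ~<>(p -> s). Evaluate φ at each world:
  u (successors {u, v, w}): φ is false.
  v (successors {u, w, z}): φ is false.
  w (successors {u, v, x, t, m}): φ is false.
  x (successors {w, x, y, z, m}): φ is false.
  y (successors {x, t}): φ is false.
  z (successors {v, x, z}): φ is false.
  t (successors {w, y}): φ is false.
  m (successors {w, x}): φ is false.
For instance, at u:
  At u: <>(p -> s) is true, so ~<>(p -> s) is false.
    At u: <>(p -> s) requires p -> s at some successor in {u, v, w}.
      p -> s holds at v, so <>(p -> s) is true at u.
Satisfying worlds: none.

none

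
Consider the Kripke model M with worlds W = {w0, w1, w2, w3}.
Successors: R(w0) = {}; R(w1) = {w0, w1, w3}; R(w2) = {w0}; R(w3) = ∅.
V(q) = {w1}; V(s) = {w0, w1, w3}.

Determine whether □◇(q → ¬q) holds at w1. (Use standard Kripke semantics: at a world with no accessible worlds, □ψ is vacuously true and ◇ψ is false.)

At w1: □◇(q → ¬q) requires ◇(q → ¬q) at every successor {w0, w1, w3}.
  ◇(q → ¬q) fails at w0, so □◇(q → ¬q) is false at w1.
    At w0: no accessible worlds, so ◇(q → ¬q) is false.

No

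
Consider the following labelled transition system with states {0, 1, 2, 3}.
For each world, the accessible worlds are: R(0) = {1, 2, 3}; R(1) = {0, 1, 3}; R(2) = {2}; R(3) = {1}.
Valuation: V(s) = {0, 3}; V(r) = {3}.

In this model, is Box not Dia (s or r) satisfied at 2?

Recall that Box ψ holds at a world iff ψ holds at every accessible world, and Dia ψ holds iff ψ holds at some accessible world.
At 2: Box not Dia (s or r) requires not Dia (s or r) at every successor {2}.
    At 2: Dia (s or r) is false, so not Dia (s or r) is true.
      At 2: Dia (s or r) requires s or r at some successor in {2}.
        At 2: s or r is false.
      So Dia (s or r) is false at 2.
So Box not Dia (s or r) is true at 2.

Yes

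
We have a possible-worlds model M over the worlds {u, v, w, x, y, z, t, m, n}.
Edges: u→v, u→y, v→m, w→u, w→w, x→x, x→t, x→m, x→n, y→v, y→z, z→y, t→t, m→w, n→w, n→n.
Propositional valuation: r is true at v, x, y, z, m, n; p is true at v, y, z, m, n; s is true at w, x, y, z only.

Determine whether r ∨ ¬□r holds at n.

Yes

At n: r is true, ¬□r is true, so r ∨ ¬□r is true.
  At n: □r is false, so ¬□r is true.
    At n: □r requires r at every successor {w, n}.
      r fails at w, so □r is false at n.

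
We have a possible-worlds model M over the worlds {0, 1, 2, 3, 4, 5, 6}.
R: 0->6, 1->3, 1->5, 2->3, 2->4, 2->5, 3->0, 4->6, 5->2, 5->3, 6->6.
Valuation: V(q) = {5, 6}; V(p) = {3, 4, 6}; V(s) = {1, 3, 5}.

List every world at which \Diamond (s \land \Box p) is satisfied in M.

Let φ = \Diamond (s \land \Box p). Evaluate φ at each world:
  0 (successors {6}): φ is false.
  1 (successors {3, 5}): φ is false.
  2 (successors {3, 4, 5}): φ is false.
  3 (successors {0}): φ is false.
  4 (successors {6}): φ is false.
  5 (successors {2, 3}): φ is false.
  6 (successors {6}): φ is false.
For instance, at 2:
  At 2: \Diamond (s \land \Box p) requires s \land \Box p at some successor in {3, 4, 5}.
    At 3: s \land \Box p is false.
    At 4: s \land \Box p is false.
    At 5: s \land \Box p is false.
  So \Diamond (s \land \Box p) is false at 2.
Satisfying worlds: none.

none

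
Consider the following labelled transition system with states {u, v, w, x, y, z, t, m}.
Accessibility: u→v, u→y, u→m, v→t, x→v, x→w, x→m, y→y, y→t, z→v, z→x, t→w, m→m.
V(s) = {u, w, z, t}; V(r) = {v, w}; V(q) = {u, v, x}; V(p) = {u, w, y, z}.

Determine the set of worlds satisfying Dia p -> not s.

v, w, x, y, z, m

Recall that Dia ψ holds at a world iff ψ holds at some accessible world.
Let φ = Dia p -> not s. Evaluate φ at each world:
  u (successors {v, y, m}): φ is false.
  v (successors {t}): φ is true.
  w (successors ∅): φ is true.
  x (successors {v, w, m}): φ is true.
  y (successors {y, t}): φ is true.
  z (successors {v, x}): φ is true.
  t (successors {w}): φ is false.
  m (successors {m}): φ is true.
For instance, at m:
  At m: Dia p is false, not s is true, so Dia p -> not s is true.
    At m: Dia p requires p at some successor in {m}.
      At m: p is false.
    So Dia p is false at m.
Satisfying worlds: {v, w, x, y, z, m}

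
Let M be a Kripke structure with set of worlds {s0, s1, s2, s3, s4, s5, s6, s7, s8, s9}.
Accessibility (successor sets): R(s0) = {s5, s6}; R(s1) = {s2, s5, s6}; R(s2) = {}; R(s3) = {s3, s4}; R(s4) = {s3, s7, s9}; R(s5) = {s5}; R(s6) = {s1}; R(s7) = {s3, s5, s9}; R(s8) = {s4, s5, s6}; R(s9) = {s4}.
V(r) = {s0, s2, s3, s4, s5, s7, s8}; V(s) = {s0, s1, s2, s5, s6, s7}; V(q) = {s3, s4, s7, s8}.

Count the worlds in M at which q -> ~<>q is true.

Let φ = q -> ~<>q. Evaluate φ at each world:
  s0 (successors {s5, s6}): φ is true.
  s1 (successors {s2, s5, s6}): φ is true.
  s2 (successors ∅): φ is true.
  s3 (successors {s3, s4}): φ is false.
  s4 (successors {s3, s7, s9}): φ is false.
  s5 (successors {s5}): φ is true.
  s6 (successors {s1}): φ is true.
  s7 (successors {s3, s5, s9}): φ is false.
  s8 (successors {s4, s5, s6}): φ is false.
  s9 (successors {s4}): φ is true.
For instance, at s3:
  At s3: q is true, ~<>q is false, so q -> ~<>q is false.
    At s3: <>q is true, so ~<>q is false.
      At s3: <>q requires q at some successor in {s3, s4}.
        q holds at s3, so <>q is true at s3.
Satisfying worlds: {s0, s1, s2, s5, s6, s9}

6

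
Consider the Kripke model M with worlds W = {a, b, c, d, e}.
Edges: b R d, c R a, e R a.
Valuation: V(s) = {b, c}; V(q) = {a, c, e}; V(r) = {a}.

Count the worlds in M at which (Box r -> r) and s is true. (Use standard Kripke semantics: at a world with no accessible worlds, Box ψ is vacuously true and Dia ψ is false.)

Recall that Box ψ holds at a world iff ψ holds at every accessible world, and Dia ψ holds iff ψ holds at some accessible world.
Let φ = (Box r -> r) and s. Evaluate φ at each world:
  a (successors ∅): φ is false.
  b (successors {d}): φ is true.
  c (successors {a}): φ is false.
  d (successors ∅): φ is false.
  e (successors {a}): φ is false.
For instance, at b:
  At b: Box r -> r is true, s is true, so (Box r -> r) and s is true.
    At b: Box r is false, r is false, so Box r -> r is true.
      At b: Box r requires r at every successor {d}.
        r fails at d, so Box r is false at b.
Satisfying worlds: {b}

1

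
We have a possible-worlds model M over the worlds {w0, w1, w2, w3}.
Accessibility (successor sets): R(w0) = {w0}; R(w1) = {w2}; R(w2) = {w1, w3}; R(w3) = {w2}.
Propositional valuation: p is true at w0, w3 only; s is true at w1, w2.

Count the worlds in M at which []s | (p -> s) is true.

3

Let φ = []s | (p -> s). Evaluate φ at each world:
  w0 (successors {w0}): φ is false.
  w1 (successors {w2}): φ is true.
  w2 (successors {w1, w3}): φ is true.
  w3 (successors {w2}): φ is true.
For instance, at w1:
  At w1: []s is true, p -> s is true, so []s | (p -> s) is true.
    At w1: []s requires s at every successor {w2}.
      At w2: s is true.
    So []s is true at w1.
Satisfying worlds: {w1, w2, w3}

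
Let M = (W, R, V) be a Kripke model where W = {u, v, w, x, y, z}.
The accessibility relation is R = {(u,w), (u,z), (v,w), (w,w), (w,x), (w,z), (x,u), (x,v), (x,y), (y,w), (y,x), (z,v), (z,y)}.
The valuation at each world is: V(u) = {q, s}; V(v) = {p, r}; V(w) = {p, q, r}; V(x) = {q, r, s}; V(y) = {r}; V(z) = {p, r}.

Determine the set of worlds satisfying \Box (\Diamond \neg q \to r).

Let φ = \Box (\Diamond \neg q \to r). Evaluate φ at each world:
  u (successors {w, z}): φ is true.
  v (successors {w}): φ is true.
  w (successors {w, x, z}): φ is true.
  x (successors {u, v, y}): φ is false.
  y (successors {w, x}): φ is true.
  z (successors {v, y}): φ is true.
For instance, at u:
  At u: \Box (\Diamond \neg q \to r) requires \Diamond \neg q \to r at every successor {w, z}.
      At w: \Diamond \neg q is true, r is true, so \Diamond \neg q \to r is true.
      At z: \Diamond \neg q is true, r is true, so \Diamond \neg q \to r is true.
  So \Box (\Diamond \neg q \to r) is true at u.
Satisfying worlds: {u, v, w, y, z}

u, v, w, y, z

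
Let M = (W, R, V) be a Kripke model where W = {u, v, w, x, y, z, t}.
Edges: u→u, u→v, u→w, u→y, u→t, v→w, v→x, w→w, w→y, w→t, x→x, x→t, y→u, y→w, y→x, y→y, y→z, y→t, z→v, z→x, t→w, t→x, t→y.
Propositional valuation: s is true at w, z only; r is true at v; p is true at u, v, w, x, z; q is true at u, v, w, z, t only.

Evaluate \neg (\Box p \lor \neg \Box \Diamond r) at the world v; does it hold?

Recall that \Box ψ holds at a world iff ψ holds at every accessible world, and \Diamond ψ holds iff ψ holds at some accessible world.
At v: \Box p \lor \neg \Box \Diamond r is true, so \neg (\Box p \lor \neg \Box \Diamond r) is false.
  At v: \Box p is true, \neg \Box \Diamond r is true, so \Box p \lor \neg \Box \Diamond r is true.
    At v: \Box p requires p at every successor {w, x}.
      At w: p is true.
      At x: p is true.
    So \Box p is true at v.
    At v: \Box \Diamond r is false, so \neg \Box \Diamond r is true.
      At v: \Box \Diamond r requires \Diamond r at every successor {w, x}.
        \Diamond r fails at w, so \Box \Diamond r is false at v.

No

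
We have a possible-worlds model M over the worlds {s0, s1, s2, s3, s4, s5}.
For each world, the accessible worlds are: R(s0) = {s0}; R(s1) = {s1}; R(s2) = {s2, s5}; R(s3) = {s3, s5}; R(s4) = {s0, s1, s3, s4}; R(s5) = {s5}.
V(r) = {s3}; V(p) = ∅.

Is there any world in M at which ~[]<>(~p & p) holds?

Yes

Let φ = ~[]<>(~p & p). Evaluate φ at each world:
  s0 (successors {s0}): φ is true.
  s1 (successors {s1}): φ is true.
  s2 (successors {s2, s5}): φ is true.
  s3 (successors {s3, s5}): φ is true.
  s4 (successors {s0, s1, s3, s4}): φ is true.
  s5 (successors {s5}): φ is true.
Detail at s0 (witness):
  At s0: []<>(~p & p) is false, so ~[]<>(~p & p) is true.
    At s0: []<>(~p & p) requires <>(~p & p) at every successor {s0}.
      <>(~p & p) fails at s0, so []<>(~p & p) is false at s0.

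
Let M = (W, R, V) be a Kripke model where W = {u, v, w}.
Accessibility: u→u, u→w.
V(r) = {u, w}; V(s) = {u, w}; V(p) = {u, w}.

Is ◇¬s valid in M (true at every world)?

No

Recall that ◇ψ holds at a world iff ψ holds at some accessible world.
Let φ = ◇¬s. Evaluate φ at each world:
  u (successors {u, w}): φ is false.
  v (successors ∅): φ is false.
  w (successors ∅): φ is false.
Detail at u (counterexample):
  At u: ◇¬s requires ¬s at some successor in {u, w}.
    At u: ¬s is false.
    At w: ¬s is false.
  So ◇¬s is false at u.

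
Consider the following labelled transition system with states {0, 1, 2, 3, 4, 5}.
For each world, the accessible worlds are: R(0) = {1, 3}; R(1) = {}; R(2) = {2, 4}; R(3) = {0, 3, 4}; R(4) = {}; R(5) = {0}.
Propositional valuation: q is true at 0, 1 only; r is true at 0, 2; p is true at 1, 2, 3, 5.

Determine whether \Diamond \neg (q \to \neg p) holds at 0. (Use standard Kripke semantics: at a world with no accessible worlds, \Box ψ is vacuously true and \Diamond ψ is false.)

Yes

At 0: \Diamond \neg (q \to \neg p) requires \neg (q \to \neg p) at some successor in {1, 3}.
  \neg (q \to \neg p) holds at 1, so \Diamond \neg (q \to \neg p) is true at 0.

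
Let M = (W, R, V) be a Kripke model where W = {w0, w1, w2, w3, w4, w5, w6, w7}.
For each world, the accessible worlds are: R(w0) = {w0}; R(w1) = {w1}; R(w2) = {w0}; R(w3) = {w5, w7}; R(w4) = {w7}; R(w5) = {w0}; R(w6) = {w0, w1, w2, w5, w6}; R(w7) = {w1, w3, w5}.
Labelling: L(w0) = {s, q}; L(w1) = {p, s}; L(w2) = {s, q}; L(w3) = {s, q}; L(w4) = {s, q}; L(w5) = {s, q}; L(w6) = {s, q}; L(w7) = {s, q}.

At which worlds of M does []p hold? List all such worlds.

Let φ = []p. Evaluate φ at each world:
  w0 (successors {w0}): φ is false.
  w1 (successors {w1}): φ is true.
  w2 (successors {w0}): φ is false.
  w3 (successors {w5, w7}): φ is false.
  w4 (successors {w7}): φ is false.
  w5 (successors {w0}): φ is false.
  w6 (successors {w0, w1, w2, w5, w6}): φ is false.
  w7 (successors {w1, w3, w5}): φ is false.
For instance, at w0:
  At w0: []p requires p at every successor {w0}.
    p fails at w0, so []p is false at w0.
Satisfying worlds: {w1}

w1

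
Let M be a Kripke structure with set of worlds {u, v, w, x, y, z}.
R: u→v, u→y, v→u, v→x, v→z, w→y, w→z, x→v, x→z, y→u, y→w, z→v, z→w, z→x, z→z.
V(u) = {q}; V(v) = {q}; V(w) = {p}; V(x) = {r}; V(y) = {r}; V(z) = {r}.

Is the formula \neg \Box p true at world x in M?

At x: \Box p is false, so \neg \Box p is true.
  At x: \Box p requires p at every successor {v, z}.
    p fails at v, so \Box p is false at x.

Yes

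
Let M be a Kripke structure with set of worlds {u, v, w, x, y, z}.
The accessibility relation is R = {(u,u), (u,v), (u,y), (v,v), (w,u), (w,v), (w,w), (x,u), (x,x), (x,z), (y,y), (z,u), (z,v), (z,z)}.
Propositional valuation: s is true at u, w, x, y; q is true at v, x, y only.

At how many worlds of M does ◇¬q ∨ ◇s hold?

Let φ = ◇¬q ∨ ◇s. Evaluate φ at each world:
  u (successors {u, v, y}): φ is true.
  v (successors {v}): φ is false.
  w (successors {u, v, w}): φ is true.
  x (successors {u, x, z}): φ is true.
  y (successors {y}): φ is true.
  z (successors {u, v, z}): φ is true.
For instance, at w:
  At w: ◇¬q is true, ◇s is true, so ◇¬q ∨ ◇s is true.
    At w: ◇¬q requires ¬q at some successor in {u, v, w}.
      ¬q holds at u, so ◇¬q is true at w.
    At w: ◇s requires s at some successor in {u, v, w}.
      s holds at u, so ◇s is true at w.
Satisfying worlds: {u, w, x, y, z}

5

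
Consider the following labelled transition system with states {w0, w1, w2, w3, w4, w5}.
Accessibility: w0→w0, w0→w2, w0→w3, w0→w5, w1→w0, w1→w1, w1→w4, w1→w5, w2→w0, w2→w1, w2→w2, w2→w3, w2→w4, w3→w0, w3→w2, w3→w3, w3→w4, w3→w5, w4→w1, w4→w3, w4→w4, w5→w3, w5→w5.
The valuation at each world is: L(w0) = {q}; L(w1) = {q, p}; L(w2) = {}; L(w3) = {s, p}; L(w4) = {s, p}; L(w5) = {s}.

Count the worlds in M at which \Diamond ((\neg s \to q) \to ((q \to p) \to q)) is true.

Let φ = \Diamond ((\neg s \to q) \to ((q \to p) \to q)). Evaluate φ at each world:
  w0 (successors {w0, w2, w3, w5}): φ is true.
  w1 (successors {w0, w1, w4, w5}): φ is true.
  w2 (successors {w0, w1, w2, w3, w4}): φ is true.
  w3 (successors {w0, w2, w3, w4, w5}): φ is true.
  w4 (successors {w1, w3, w4}): φ is true.
  w5 (successors {w3, w5}): φ is false.
For instance, at w2:
  At w2: \Diamond ((\neg s \to q) \to ((q \to p) \to q)) requires (\neg s \to q) \to ((q \to p) \to q) at some successor in {w0, w1, w2, w3, w4}.
    (\neg s \to q) \to ((q \to p) \to q) holds at w0, so \Diamond ((\neg s \to q) \to ((q \to p) \to q)) is true at w2.
Satisfying worlds: {w0, w1, w2, w3, w4}

5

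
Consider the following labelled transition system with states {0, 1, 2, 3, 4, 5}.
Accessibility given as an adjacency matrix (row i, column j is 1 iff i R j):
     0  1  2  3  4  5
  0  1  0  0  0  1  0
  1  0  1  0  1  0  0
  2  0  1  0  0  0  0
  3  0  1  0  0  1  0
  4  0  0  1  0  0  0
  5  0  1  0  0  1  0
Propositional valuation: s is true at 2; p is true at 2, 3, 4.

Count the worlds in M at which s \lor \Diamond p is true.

6

Let φ = s \lor \Diamond p. Evaluate φ at each world:
  0 (successors {0, 4}): φ is true.
  1 (successors {1, 3}): φ is true.
  2 (successors {1}): φ is true.
  3 (successors {1, 4}): φ is true.
  4 (successors {2}): φ is true.
  5 (successors {1, 4}): φ is true.
For instance, at 4:
  At 4: s is false, \Diamond p is true, so s \lor \Diamond p is true.
    At 4: \Diamond p requires p at some successor in {2}.
      p holds at 2, so \Diamond p is true at 4.
Satisfying worlds: {0, 1, 2, 3, 4, 5}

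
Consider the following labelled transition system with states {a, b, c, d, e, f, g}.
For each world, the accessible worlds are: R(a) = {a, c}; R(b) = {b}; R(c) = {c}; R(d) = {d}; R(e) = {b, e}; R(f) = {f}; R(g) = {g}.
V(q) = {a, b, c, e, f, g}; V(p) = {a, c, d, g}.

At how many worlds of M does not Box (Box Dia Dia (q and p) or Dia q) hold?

Recall that Box ψ holds at a world iff ψ holds at every accessible world, and Dia ψ holds iff ψ holds at some accessible world.
Let φ = not Box (Box Dia Dia (q and p) or Dia q). Evaluate φ at each world:
  a (successors {a, c}): φ is false.
  b (successors {b}): φ is false.
  c (successors {c}): φ is false.
  d (successors {d}): φ is true.
  e (successors {b, e}): φ is false.
  f (successors {f}): φ is false.
  g (successors {g}): φ is false.
For instance, at a:
  At a: Box (Box Dia Dia (q and p) or Dia q) is true, so not Box (Box Dia Dia (q and p) or Dia q) is false.
    At a: Box (Box Dia Dia (q and p) or Dia q) requires Box Dia Dia (q and p) or Dia q at every successor {a, c}.
      At a: Box Dia Dia (q and p) or Dia q is true.
      At c: Box Dia Dia (q and p) or Dia q is true.
    So Box (Box Dia Dia (q and p) or Dia q) is true at a.
Satisfying worlds: {d}

1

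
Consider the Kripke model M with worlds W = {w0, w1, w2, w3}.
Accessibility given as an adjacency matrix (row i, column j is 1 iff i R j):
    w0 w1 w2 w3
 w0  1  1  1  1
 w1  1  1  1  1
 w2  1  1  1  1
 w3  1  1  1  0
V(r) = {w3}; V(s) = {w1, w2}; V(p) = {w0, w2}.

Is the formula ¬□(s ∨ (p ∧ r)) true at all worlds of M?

Yes

Let φ = ¬□(s ∨ (p ∧ r)). Evaluate φ at each world:
  w0 (successors {w0, w1, w2, w3}): φ is true.
  w1 (successors {w0, w1, w2, w3}): φ is true.
  w2 (successors {w0, w1, w2, w3}): φ is true.
  w3 (successors {w0, w1, w2}): φ is true.
For instance, at w0:
  At w0: □(s ∨ (p ∧ r)) is false, so ¬□(s ∨ (p ∧ r)) is true.
    At w0: □(s ∨ (p ∧ r)) requires s ∨ (p ∧ r) at every successor {w0, w1, w2, w3}.
      s ∨ (p ∧ r) fails at w0, so □(s ∨ (p ∧ r)) is false at w0.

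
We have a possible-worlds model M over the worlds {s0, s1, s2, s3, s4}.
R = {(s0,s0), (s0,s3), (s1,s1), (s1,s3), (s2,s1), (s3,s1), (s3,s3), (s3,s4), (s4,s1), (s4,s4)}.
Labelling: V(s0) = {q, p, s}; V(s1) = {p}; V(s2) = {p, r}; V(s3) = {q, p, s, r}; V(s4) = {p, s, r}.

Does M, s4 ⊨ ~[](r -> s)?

At s4: [](r -> s) is true, so ~[](r -> s) is false.
  At s4: [](r -> s) requires r -> s at every successor {s1, s4}.
    At s1: r -> s is true.
    At s4: r -> s is true.
  So [](r -> s) is true at s4.

No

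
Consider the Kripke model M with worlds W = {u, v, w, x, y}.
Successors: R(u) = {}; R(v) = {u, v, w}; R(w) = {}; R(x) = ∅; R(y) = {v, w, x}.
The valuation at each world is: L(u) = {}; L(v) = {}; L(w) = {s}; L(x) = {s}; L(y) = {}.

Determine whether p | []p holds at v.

At v: p is false, []p is false, so p | []p is false.
  At v: []p requires p at every successor {u, v, w}.
    p fails at u, so []p is false at v.

No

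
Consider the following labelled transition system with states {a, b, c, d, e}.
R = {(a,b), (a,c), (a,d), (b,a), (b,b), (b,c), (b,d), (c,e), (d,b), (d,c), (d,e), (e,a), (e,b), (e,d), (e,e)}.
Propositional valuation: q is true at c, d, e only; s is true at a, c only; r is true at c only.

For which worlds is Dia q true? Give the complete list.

a, b, c, d, e

Let φ = Dia q. Evaluate φ at each world:
  a (successors {b, c, d}): φ is true.
  b (successors {a, b, c, d}): φ is true.
  c (successors {e}): φ is true.
  d (successors {b, c, e}): φ is true.
  e (successors {a, b, d, e}): φ is true.
For instance, at d:
  At d: Dia q requires q at some successor in {b, c, e}.
    q holds at c, so Dia q is true at d.
Satisfying worlds: {a, b, c, d, e}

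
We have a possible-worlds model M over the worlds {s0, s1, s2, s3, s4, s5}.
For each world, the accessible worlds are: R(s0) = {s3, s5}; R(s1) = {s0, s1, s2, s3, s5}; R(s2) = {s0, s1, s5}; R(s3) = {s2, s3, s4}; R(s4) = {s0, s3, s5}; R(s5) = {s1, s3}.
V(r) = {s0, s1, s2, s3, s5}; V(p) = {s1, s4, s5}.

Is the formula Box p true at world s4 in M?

Recall that Box ψ holds at a world iff ψ holds at every accessible world, and Dia ψ holds iff ψ holds at some accessible world.
At s4: Box p requires p at every successor {s0, s3, s5}.
  p fails at s0, so Box p is false at s4.

No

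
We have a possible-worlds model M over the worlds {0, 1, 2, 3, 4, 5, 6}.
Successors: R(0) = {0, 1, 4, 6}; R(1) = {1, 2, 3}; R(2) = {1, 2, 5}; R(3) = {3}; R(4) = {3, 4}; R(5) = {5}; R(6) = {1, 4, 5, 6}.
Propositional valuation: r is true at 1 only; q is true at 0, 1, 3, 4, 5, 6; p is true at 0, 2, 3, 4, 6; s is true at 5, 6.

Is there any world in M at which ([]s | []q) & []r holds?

No

Let φ = ([]s | []q) & []r. Evaluate φ at each world:
  0 (successors {0, 1, 4, 6}): φ is false.
  1 (successors {1, 2, 3}): φ is false.
  2 (successors {1, 2, 5}): φ is false.
  3 (successors {3}): φ is false.
  4 (successors {3, 4}): φ is false.
  5 (successors {5}): φ is false.
  6 (successors {1, 4, 5, 6}): φ is false.
For instance, at 1:
  At 1: []s | []q is false, []r is false, so ([]s | []q) & []r is false.
    At 1: []s is false, []q is false, so []s | []q is false.
      At 1: []s requires s at every successor {1, 2, 3}.
        s fails at 1, so []s is false at 1.
      At 1: []q requires q at every successor {1, 2, 3}.
        q fails at 2, so []q is false at 1.
    At 1: []r requires r at every successor {1, 2, 3}.
      r fails at 2, so []r is false at 1.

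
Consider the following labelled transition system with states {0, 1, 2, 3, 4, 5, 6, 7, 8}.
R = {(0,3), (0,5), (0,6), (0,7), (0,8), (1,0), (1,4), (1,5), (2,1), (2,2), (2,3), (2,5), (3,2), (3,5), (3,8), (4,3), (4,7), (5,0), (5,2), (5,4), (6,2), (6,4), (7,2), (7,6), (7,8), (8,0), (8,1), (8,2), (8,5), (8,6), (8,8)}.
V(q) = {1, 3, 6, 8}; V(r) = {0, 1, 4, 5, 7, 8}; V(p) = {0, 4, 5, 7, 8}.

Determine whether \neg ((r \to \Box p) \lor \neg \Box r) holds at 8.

At 8: (r \to \Box p) \lor \neg \Box r is true, so \neg ((r \to \Box p) \lor \neg \Box r) is false.
  At 8: r \to \Box p is false, \neg \Box r is true, so (r \to \Box p) \lor \neg \Box r is true.
    At 8: r is true, \Box p is false, so r \to \Box p is false.
      At 8: \Box p requires p at every successor {0, 1, 2, 5, 6, 8}.
        p fails at 1, so \Box p is false at 8.
    At 8: \Box r is false, so \neg \Box r is true.
      At 8: \Box r requires r at every successor {0, 1, 2, 5, 6, 8}.
        r fails at 2, so \Box r is false at 8.

No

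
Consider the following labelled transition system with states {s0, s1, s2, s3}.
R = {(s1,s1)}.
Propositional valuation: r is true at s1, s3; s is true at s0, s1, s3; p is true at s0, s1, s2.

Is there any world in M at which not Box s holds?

No

Let φ = not Box s. Evaluate φ at each world:
  s0 (successors ∅): φ is false.
  s1 (successors {s1}): φ is false.
  s2 (successors ∅): φ is false.
  s3 (successors ∅): φ is false.
For instance, at s1:
  At s1: Box s is true, so not Box s is false.
    At s1: Box s requires s at every successor {s1}.
      At s1: s is true.
    So Box s is true at s1.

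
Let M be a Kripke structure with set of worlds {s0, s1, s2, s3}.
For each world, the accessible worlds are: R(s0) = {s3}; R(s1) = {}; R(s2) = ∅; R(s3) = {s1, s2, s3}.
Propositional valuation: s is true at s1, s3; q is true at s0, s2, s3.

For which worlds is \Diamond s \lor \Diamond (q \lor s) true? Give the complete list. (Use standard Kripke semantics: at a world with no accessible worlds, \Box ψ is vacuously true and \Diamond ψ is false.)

Recall that \Diamond ψ holds at a world iff ψ holds at some accessible world.
Let φ = \Diamond s \lor \Diamond (q \lor s). Evaluate φ at each world:
  s0 (successors {s3}): φ is true.
  s1 (successors ∅): φ is false.
  s2 (successors ∅): φ is false.
  s3 (successors {s1, s2, s3}): φ is true.
For instance, at s3:
  At s3: \Diamond s is true, \Diamond (q \lor s) is true, so \Diamond s \lor \Diamond (q \lor s) is true.
    At s3: \Diamond s requires s at some successor in {s1, s2, s3}.
      s holds at s1, so \Diamond s is true at s3.
    At s3: \Diamond (q \lor s) requires q \lor s at some successor in {s1, s2, s3}.
      q \lor s holds at s1, so \Diamond (q \lor s) is true at s3.
Satisfying worlds: {s0, s3}

s0, s3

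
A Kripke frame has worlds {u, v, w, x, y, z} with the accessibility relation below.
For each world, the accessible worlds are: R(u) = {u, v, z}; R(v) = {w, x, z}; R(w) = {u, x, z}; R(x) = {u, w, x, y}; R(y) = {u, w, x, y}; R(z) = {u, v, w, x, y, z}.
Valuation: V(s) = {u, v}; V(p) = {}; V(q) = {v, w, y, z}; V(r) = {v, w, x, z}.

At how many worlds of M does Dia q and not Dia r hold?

0

Let φ = Dia q and not Dia r. Evaluate φ at each world:
  u (successors {u, v, z}): φ is false.
  v (successors {w, x, z}): φ is false.
  w (successors {u, x, z}): φ is false.
  x (successors {u, w, x, y}): φ is false.
  y (successors {u, w, x, y}): φ is false.
  z (successors {u, v, w, x, y, z}): φ is false.
For instance, at y:
  At y: Dia q is true, not Dia r is false, so Dia q and not Dia r is false.
    At y: Dia q requires q at some successor in {u, w, x, y}.
      q holds at w, so Dia q is true at y.
    At y: Dia r is true, so not Dia r is false.
      At y: Dia r requires r at some successor in {u, w, x, y}.
        r holds at w, so Dia r is true at y.
Satisfying worlds: none.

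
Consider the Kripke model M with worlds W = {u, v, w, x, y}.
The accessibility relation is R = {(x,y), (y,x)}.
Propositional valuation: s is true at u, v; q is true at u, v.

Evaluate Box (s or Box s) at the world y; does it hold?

No

Recall that Box ψ holds at a world iff ψ holds at every accessible world, and Dia ψ holds iff ψ holds at some accessible world.
At y: Box (s or Box s) requires s or Box s at every successor {x}.
  s or Box s fails at x, so Box (s or Box s) is false at y.
    At x: s is false, Box s is false, so s or Box s is false.
      At x: Box s requires s at every successor {y}.
        s fails at y, so Box s is false at x.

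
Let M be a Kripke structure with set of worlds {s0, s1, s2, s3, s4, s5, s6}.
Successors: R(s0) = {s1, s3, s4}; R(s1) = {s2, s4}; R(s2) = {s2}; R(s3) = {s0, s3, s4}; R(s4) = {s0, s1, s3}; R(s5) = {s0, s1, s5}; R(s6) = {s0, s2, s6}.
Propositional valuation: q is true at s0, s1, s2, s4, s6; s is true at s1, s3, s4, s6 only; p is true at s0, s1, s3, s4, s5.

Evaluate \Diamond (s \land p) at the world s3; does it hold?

Yes

Recall that \Diamond ψ holds at a world iff ψ holds at some accessible world.
At s3: \Diamond (s \land p) requires s \land p at some successor in {s0, s3, s4}.
  s \land p holds at s3, so \Diamond (s \land p) is true at s3.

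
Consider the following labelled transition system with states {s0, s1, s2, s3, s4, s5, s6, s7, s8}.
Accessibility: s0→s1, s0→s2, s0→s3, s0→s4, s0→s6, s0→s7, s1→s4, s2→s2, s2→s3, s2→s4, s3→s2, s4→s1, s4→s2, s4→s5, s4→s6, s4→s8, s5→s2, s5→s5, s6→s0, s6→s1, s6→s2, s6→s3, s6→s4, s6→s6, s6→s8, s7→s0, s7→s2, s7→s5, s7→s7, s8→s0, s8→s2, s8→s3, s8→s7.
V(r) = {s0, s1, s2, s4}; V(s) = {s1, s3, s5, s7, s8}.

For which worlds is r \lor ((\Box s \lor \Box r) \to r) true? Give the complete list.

s0, s1, s2, s4, s5, s6, s7, s8

Let φ = r \lor ((\Box s \lor \Box r) \to r). Evaluate φ at each world:
  s0 (successors {s1, s2, s3, s4, s6, s7}): φ is true.
  s1 (successors {s4}): φ is true.
  s2 (successors {s2, s3, s4}): φ is true.
  s3 (successors {s2}): φ is false.
  s4 (successors {s1, s2, s5, s6, s8}): φ is true.
  s5 (successors {s2, s5}): φ is true.
  s6 (successors {s0, s1, s2, s3, s4, s6, s8}): φ is true.
  s7 (successors {s0, s2, s5, s7}): φ is true.
  s8 (successors {s0, s2, s3, s7}): φ is true.
For instance, at s7:
  At s7: r is false, (\Box s \lor \Box r) \to r is true, so r \lor ((\Box s \lor \Box r) \to r) is true.
    At s7: \Box s \lor \Box r is false, r is false, so (\Box s \lor \Box r) \to r is true.
      At s7: \Box s is false, \Box r is false, so \Box s \lor \Box r is false.
Satisfying worlds: {s0, s1, s2, s4, s5, s6, s7, s8}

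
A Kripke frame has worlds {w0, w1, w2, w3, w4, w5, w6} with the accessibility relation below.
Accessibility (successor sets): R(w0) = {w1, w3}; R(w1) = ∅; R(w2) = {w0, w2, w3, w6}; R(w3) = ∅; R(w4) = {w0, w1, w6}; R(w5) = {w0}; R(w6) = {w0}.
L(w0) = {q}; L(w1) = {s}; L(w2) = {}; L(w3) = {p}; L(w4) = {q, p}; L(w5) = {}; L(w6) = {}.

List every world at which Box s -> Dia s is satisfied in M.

w0, w2, w4, w5, w6

Recall that Box ψ holds at a world iff ψ holds at every accessible world, and Dia ψ holds iff ψ holds at some accessible world.
Let φ = Box s -> Dia s. Evaluate φ at each world:
  w0 (successors {w1, w3}): φ is true.
  w1 (successors ∅): φ is false.
  w2 (successors {w0, w2, w3, w6}): φ is true.
  w3 (successors ∅): φ is false.
  w4 (successors {w0, w1, w6}): φ is true.
  w5 (successors {w0}): φ is true.
  w6 (successors {w0}): φ is true.
For instance, at w5:
  At w5: Box s is false, Dia s is false, so Box s -> Dia s is true.
    At w5: Box s requires s at every successor {w0}.
      s fails at w0, so Box s is false at w5.
    At w5: Dia s requires s at some successor in {w0}.
      At w0: s is false.
    So Dia s is false at w5.
Satisfying worlds: {w0, w2, w4, w5, w6}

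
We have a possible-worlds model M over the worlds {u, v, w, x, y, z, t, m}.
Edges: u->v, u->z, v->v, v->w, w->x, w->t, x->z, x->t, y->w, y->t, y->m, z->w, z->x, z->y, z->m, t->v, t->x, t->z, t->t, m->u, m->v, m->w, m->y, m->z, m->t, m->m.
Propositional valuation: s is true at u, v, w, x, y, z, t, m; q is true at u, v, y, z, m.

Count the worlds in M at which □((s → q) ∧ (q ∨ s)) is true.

1

Let φ = □((s → q) ∧ (q ∨ s)). Evaluate φ at each world:
  u (successors {v, z}): φ is true.
  v (successors {v, w}): φ is false.
  w (successors {x, t}): φ is false.
  x (successors {z, t}): φ is false.
  y (successors {w, t, m}): φ is false.
  z (successors {w, x, y, m}): φ is false.
  t (successors {v, x, z, t}): φ is false.
  m (successors {u, v, w, y, z, t, m}): φ is false.
For instance, at w:
  At w: □((s → q) ∧ (q ∨ s)) requires (s → q) ∧ (q ∨ s) at every successor {x, t}.
    (s → q) ∧ (q ∨ s) fails at x, so □((s → q) ∧ (q ∨ s)) is false at w.
Satisfying worlds: {u}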